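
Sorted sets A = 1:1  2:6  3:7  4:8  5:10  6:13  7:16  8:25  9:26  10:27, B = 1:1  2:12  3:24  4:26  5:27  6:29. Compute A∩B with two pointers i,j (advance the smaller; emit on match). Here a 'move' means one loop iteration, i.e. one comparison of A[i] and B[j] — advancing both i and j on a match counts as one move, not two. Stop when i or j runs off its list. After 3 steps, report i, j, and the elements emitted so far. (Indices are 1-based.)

[i=1,j=1] 1==1 emit → i++,j++
[i=2,j=2] 6<12 → i++
[i=3,j=2] 7<12 → i++

i=4, j=2, emitted=[1]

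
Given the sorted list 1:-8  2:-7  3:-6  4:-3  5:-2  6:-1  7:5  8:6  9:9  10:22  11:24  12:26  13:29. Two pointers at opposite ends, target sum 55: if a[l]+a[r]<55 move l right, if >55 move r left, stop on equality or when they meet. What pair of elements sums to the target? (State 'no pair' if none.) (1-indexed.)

(26, 29)

l=1 r=13: -8+29=21 <55, l++
l=2 r=13: -7+29=22 <55, l++
l=3 r=13: -6+29=23 <55, l++
l=4 r=13: -3+29=26 <55, l++
l=5 r=13: -2+29=27 <55, l++
l=6 r=13: -1+29=28 <55, l++
l=7 r=13: 5+29=34 <55, l++
l=8 r=13: 6+29=35 <55, l++
l=9 r=13: 9+29=38 <55, l++
l=10 r=13: 22+29=51 <55, l++
l=11 r=13: 24+29=53 <55, l++
l=12 r=13: 26+29=55, found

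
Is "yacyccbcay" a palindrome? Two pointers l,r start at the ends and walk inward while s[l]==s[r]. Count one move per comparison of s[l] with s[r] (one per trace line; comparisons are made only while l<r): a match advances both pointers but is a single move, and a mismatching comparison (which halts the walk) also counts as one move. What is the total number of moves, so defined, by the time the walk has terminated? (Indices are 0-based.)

4 moves

[0,9] 'y'=='y' → l++,r--
[1,8] 'a'=='a' → l++,r--
[2,7] 'c'=='c' → l++,r--
[3,6] 'y'!='b' → stop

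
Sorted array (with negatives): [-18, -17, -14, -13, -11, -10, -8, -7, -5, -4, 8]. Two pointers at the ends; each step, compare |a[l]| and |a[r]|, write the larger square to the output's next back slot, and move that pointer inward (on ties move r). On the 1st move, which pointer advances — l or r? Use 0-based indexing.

l

[0,10] |-18|>|8| out[10]=324 → l++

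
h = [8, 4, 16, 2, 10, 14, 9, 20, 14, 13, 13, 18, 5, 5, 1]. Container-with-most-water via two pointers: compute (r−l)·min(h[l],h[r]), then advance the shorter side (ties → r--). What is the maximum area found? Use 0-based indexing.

max area = 144

l=0 r=14: min(8,1)*14=14 best=14 *, r--
l=0 r=13: min(8,5)*13=65 best=65 *, r--
l=0 r=12: min(8,5)*12=60 best=65, r--
l=0 r=11: min(8,18)*11=88 best=88 *, l++
l=1 r=11: min(4,18)*10=40 best=88, l++
l=2 r=11: min(16,18)*9=144 best=144 *, l++
l=3 r=11: min(2,18)*8=16 best=144, l++
l=4 r=11: min(10,18)*7=70 best=144, l++
l=5 r=11: min(14,18)*6=84 best=144, l++
l=6 r=11: min(9,18)*5=45 best=144, l++
l=7 r=11: min(20,18)*4=72 best=144, r--
l=7 r=10: min(20,13)*3=39 best=144, r--
l=7 r=9: min(20,13)*2=26 best=144, r--
l=7 r=8: min(20,14)*1=14 best=144, r--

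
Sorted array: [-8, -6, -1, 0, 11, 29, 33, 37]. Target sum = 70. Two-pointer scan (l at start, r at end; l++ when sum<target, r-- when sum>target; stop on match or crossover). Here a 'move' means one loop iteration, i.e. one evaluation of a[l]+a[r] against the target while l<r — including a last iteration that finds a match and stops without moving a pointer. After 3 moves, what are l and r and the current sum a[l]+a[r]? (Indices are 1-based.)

[1,8] -8+37=29 <70 → l++
[2,8] -6+37=31 <70 → l++
[3,8] -1+37=36 <70 → l++

l=4, r=8, sum=37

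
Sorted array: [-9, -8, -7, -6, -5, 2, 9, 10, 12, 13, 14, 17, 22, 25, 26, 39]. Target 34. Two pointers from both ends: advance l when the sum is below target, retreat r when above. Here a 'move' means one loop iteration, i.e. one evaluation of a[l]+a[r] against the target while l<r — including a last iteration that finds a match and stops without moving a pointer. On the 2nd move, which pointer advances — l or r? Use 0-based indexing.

l

[0,15] -9+39=30 <34 → l++
[1,15] -8+39=31 <34 → l++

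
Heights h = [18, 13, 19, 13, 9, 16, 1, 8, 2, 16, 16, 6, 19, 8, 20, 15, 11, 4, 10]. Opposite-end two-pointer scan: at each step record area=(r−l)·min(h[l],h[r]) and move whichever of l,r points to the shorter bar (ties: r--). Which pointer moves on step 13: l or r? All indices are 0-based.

l

l=0 r=18: min(18,10)*18=180 best=180 *, r--
l=0 r=17: min(18,4)*17=68 best=180, r--
l=0 r=16: min(18,11)*16=176 best=180, r--
l=0 r=15: min(18,15)*15=225 best=225 *, r--
l=0 r=14: min(18,20)*14=252 best=252 *, l++
l=1 r=14: min(13,20)*13=169 best=252, l++
l=2 r=14: min(19,20)*12=228 best=252, l++
l=3 r=14: min(13,20)*11=143 best=252, l++
l=4 r=14: min(9,20)*10=90 best=252, l++
l=5 r=14: min(16,20)*9=144 best=252, l++
l=6 r=14: min(1,20)*8=8 best=252, l++
l=7 r=14: min(8,20)*7=56 best=252, l++
l=8 r=14: min(2,20)*6=12 best=252, l++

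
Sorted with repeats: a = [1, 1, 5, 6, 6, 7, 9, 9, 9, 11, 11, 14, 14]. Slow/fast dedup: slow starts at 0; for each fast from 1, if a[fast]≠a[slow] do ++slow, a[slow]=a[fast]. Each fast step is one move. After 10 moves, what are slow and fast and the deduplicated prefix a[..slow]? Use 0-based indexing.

(s=0,f=1) a[fast]=1=a[slow] dup → fast++
(s=0,f=2) a[fast]=5≠a[slow]=1 write a[1]=5 → slow++,fast++
(s=1,f=3) a[fast]=6≠a[slow]=5 write a[2]=6 → slow++,fast++
(s=2,f=4) a[fast]=6=a[slow] dup → fast++
(s=2,f=5) a[fast]=7≠a[slow]=6 write a[3]=7 → slow++,fast++
(s=3,f=6) a[fast]=9≠a[slow]=7 write a[4]=9 → slow++,fast++
(s=4,f=7) a[fast]=9=a[slow] dup → fast++
(s=4,f=8) a[fast]=9=a[slow] dup → fast++
(s=4,f=9) a[fast]=11≠a[slow]=9 write a[5]=11 → slow++,fast++
(s=5,f=10) a[fast]=11=a[slow] dup → fast++

slow=5, fast=11, prefix=[1, 5, 6, 7, 9, 11]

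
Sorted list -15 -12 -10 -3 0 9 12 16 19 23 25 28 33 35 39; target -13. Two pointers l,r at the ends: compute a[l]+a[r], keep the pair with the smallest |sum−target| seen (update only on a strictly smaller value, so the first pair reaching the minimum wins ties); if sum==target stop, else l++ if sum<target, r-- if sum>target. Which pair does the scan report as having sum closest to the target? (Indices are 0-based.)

l=0 r=14: -15+39=24 d=37 *, r--
l=0 r=13: -15+35=20 d=33 *, r--
l=0 r=12: -15+33=18 d=31 *, r--
l=0 r=11: -15+28=13 d=26 *, r--
l=0 r=10: -15+25=10 d=23 *, r--
l=0 r=9: -15+23=8 d=21 *, r--
l=0 r=8: -15+19=4 d=17 *, r--
l=0 r=7: -15+16=1 d=14 *, r--
l=0 r=6: -15+12=-3 d=10 *, r--
l=0 r=5: -15+9=-6 d=7 *, r--
l=0 r=4: -15+0=-15 d=2 *, l++
l=1 r=4: -12+0=-12 d=1 *, r--
l=1 r=3: -12+-3=-15 d=2, l++
l=2 r=3: -10+-3=-13 d=0 *, stop

pair (-10, -3) with sum -13 (|Δ|=0)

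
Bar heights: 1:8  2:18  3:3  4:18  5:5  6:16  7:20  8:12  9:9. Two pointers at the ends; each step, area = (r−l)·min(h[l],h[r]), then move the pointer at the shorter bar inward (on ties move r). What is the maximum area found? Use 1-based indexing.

max area = 90

l=1 r=9: min(8,9)*8=64 best=64 *, l++
l=2 r=9: min(18,9)*7=63 best=64, r--
l=2 r=8: min(18,12)*6=72 best=72 *, r--
l=2 r=7: min(18,20)*5=90 best=90 *, l++
l=3 r=7: min(3,20)*4=12 best=90, l++
l=4 r=7: min(18,20)*3=54 best=90, l++
l=5 r=7: min(5,20)*2=10 best=90, l++
l=6 r=7: min(16,20)*1=16 best=90, l++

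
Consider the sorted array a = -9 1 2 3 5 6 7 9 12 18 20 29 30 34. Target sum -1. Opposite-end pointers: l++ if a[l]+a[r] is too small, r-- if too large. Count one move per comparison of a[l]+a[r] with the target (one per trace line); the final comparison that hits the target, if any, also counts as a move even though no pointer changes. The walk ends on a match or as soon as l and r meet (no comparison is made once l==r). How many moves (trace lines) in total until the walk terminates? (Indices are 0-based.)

l=0 r=13: -9+34=25 >-1, r--
l=0 r=12: -9+30=21 >-1, r--
l=0 r=11: -9+29=20 >-1, r--
l=0 r=10: -9+20=11 >-1, r--
l=0 r=9: -9+18=9 >-1, r--
l=0 r=8: -9+12=3 >-1, r--
l=0 r=7: -9+9=0 >-1, r--
l=0 r=6: -9+7=-2 <-1, l++
l=1 r=6: 1+7=8 >-1, r--
l=1 r=5: 1+6=7 >-1, r--
l=1 r=4: 1+5=6 >-1, r--
l=1 r=3: 1+3=4 >-1, r--
l=1 r=2: 1+2=3 >-1, r--

13 moves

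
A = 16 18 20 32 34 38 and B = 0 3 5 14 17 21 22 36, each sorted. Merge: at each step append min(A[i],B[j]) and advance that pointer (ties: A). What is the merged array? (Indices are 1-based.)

[i=1,j=1] A[i]=16>B[j]=0 take 0 → j++
[i=1,j=2] A[i]=16>B[j]=3 take 3 → j++
[i=1,j=3] A[i]=16>B[j]=5 take 5 → j++
[i=1,j=4] A[i]=16>B[j]=14 take 14 → j++
[i=1,j=5] A[i]=16<=B[j]=17 take 16 → i++
[i=2,j=5] A[i]=18>B[j]=17 take 17 → j++
[i=2,j=6] A[i]=18<=B[j]=21 take 18 → i++
[i=3,j=6] A[i]=20<=B[j]=21 take 20 → i++
[i=4,j=6] A[i]=32>B[j]=21 take 21 → j++
[i=4,j=7] A[i]=32>B[j]=22 take 22 → j++
[i=4,j=8] A[i]=32<=B[j]=36 take 32 → i++
[i=5,j=8] A[i]=34<=B[j]=36 take 34 → i++
[i=6,j=8] A[i]=38>B[j]=36 take 36 → j++
[i=6,j=9] B done, take A[i]=38 → i++

[0, 3, 5, 14, 16, 17, 18, 20, 21, 22, 32, 34, 36, 38]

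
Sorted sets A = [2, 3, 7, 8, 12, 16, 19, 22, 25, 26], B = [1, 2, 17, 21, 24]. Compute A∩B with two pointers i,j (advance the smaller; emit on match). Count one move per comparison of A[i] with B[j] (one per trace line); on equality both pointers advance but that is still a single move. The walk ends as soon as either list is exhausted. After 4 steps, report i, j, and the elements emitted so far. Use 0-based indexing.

i=3, j=2, emitted=[2]

i=0 j=0: 2>1, j++
i=0 j=1: 2==2 emit, i++,j++
i=1 j=2: 3<17, i++
i=2 j=2: 7<17, i++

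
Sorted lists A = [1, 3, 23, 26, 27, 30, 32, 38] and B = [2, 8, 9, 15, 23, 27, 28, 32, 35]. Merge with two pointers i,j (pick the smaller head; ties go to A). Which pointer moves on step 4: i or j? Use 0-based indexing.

[i=0,j=0] A[i]=1<=B[j]=2 take 1 → i++
[i=1,j=0] A[i]=3>B[j]=2 take 2 → j++
[i=1,j=1] A[i]=3<=B[j]=8 take 3 → i++
[i=2,j=1] A[i]=23>B[j]=8 take 8 → j++

j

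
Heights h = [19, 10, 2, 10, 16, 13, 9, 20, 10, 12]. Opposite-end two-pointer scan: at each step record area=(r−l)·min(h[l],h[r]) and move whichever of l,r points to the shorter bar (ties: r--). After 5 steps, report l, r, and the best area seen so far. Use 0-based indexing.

l=0 r=9: min(19,12)*9=108 best=108 *, r--
l=0 r=8: min(19,10)*8=80 best=108, r--
l=0 r=7: min(19,20)*7=133 best=133 *, l++
l=1 r=7: min(10,20)*6=60 best=133, l++
l=2 r=7: min(2,20)*5=10 best=133, l++

l=3, r=7, best area=133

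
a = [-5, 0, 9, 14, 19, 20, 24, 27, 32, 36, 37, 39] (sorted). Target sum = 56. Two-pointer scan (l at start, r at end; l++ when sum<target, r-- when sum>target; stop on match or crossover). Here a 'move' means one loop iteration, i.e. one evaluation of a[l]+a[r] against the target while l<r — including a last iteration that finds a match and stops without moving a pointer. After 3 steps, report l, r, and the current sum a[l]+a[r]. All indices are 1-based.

l=4, r=12, sum=53

[1,12] -5+39=34 <56 → l++
[2,12] 0+39=39 <56 → l++
[3,12] 9+39=48 <56 → l++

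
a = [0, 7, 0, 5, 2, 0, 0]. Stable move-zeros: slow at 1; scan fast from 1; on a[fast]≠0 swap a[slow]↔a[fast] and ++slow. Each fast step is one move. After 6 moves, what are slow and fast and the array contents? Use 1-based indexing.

slow=4, fast=7, a=[7, 5, 2, 0, 0, 0, 0]

(s=1,f=1) a[fast]=0 → fast++
(s=1,f=2) a[fast]=7≠0 swap→a[1]=7 → slow++,fast++
(s=2,f=3) a[fast]=0 → fast++
(s=2,f=4) a[fast]=5≠0 swap→a[2]=5 → slow++,fast++
(s=3,f=5) a[fast]=2≠0 swap→a[3]=2 → slow++,fast++
(s=4,f=6) a[fast]=0 → fast++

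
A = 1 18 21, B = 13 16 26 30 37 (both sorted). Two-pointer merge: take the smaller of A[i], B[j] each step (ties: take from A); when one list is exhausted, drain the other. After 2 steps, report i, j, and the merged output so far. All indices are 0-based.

i=1, j=1, merged so far=[1, 13]

i=0 j=0: A[i]=1<=B[j]=13 take 1, i++
i=1 j=0: A[i]=18>B[j]=13 take 13, j++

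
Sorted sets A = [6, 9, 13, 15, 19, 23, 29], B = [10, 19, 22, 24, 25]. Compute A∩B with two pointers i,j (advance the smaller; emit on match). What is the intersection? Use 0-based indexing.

i=0 j=0: 6<10, i++
i=1 j=0: 9<10, i++
i=2 j=0: 13>10, j++
i=2 j=1: 13<19, i++
i=3 j=1: 15<19, i++
i=4 j=1: 19==19 emit, i++,j++
i=5 j=2: 23>22, j++
i=5 j=3: 23<24, i++
i=6 j=3: 29>24, j++
i=6 j=4: 29>25, j++

intersection = [19]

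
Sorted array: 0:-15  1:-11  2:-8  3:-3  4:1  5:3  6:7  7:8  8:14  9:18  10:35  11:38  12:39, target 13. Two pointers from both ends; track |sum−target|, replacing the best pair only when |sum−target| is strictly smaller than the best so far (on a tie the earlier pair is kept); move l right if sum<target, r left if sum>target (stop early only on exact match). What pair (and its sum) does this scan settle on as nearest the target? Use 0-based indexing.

pair (-3, 18) with sum 15 (|Δ|=2)

l=0 r=12: -15+39=24 d=11 *, r--
l=0 r=11: -15+38=23 d=10 *, r--
l=0 r=10: -15+35=20 d=7 *, r--
l=0 r=9: -15+18=3 d=10, l++
l=1 r=9: -11+18=7 d=6 *, l++
l=2 r=9: -8+18=10 d=3 *, l++
l=3 r=9: -3+18=15 d=2 *, r--
l=3 r=8: -3+14=11 d=2, l++
l=4 r=8: 1+14=15 d=2, r--
l=4 r=7: 1+8=9 d=4, l++
l=5 r=7: 3+8=11 d=2, l++
l=6 r=7: 7+8=15 d=2, r--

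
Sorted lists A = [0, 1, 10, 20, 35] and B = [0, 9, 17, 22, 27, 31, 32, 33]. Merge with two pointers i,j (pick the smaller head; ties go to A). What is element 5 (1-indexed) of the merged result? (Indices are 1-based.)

[i=1,j=1] A[i]=0<=B[j]=0 take 0 → i++
[i=2,j=1] A[i]=1>B[j]=0 take 0 → j++
[i=2,j=2] A[i]=1<=B[j]=9 take 1 → i++
[i=3,j=2] A[i]=10>B[j]=9 take 9 → j++
[i=3,j=3] A[i]=10<=B[j]=17 take 10 → i++
[i=4,j=3] A[i]=20>B[j]=17 take 17 → j++
[i=4,j=4] A[i]=20<=B[j]=22 take 20 → i++
[i=5,j=4] A[i]=35>B[j]=22 take 22 → j++
[i=5,j=5] A[i]=35>B[j]=27 take 27 → j++
[i=5,j=6] A[i]=35>B[j]=31 take 31 → j++
[i=5,j=7] A[i]=35>B[j]=32 take 32 → j++
[i=5,j=8] A[i]=35>B[j]=33 take 33 → j++
[i=5,j=9] B done, take A[i]=35 → i++

merged[5] = 10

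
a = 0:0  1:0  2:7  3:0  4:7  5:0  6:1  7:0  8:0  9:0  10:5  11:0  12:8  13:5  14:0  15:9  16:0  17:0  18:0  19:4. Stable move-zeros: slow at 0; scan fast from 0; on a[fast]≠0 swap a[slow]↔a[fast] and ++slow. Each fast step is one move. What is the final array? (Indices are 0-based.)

[7, 7, 1, 5, 8, 5, 9, 4, 0, 0, 0, 0, 0, 0, 0, 0, 0, 0, 0, 0]

slow=0 fast=0: a[fast]=0, fast++
slow=0 fast=1: a[fast]=0, fast++
slow=0 fast=2: a[fast]=7≠0 swap→a[0]=7, slow++,fast++
slow=1 fast=3: a[fast]=0, fast++
slow=1 fast=4: a[fast]=7≠0 swap→a[1]=7, slow++,fast++
slow=2 fast=5: a[fast]=0, fast++
slow=2 fast=6: a[fast]=1≠0 swap→a[2]=1, slow++,fast++
slow=3 fast=7: a[fast]=0, fast++
slow=3 fast=8: a[fast]=0, fast++
slow=3 fast=9: a[fast]=0, fast++
slow=3 fast=10: a[fast]=5≠0 swap→a[3]=5, slow++,fast++
slow=4 fast=11: a[fast]=0, fast++
slow=4 fast=12: a[fast]=8≠0 swap→a[4]=8, slow++,fast++
slow=5 fast=13: a[fast]=5≠0 swap→a[5]=5, slow++,fast++
slow=6 fast=14: a[fast]=0, fast++
slow=6 fast=15: a[fast]=9≠0 swap→a[6]=9, slow++,fast++
slow=7 fast=16: a[fast]=0, fast++
slow=7 fast=17: a[fast]=0, fast++
slow=7 fast=18: a[fast]=0, fast++
slow=7 fast=19: a[fast]=4≠0 swap→a[7]=4, slow++,fast++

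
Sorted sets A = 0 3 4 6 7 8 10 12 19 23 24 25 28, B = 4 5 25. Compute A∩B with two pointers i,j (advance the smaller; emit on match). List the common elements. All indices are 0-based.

[i=0,j=0] 0<4 → i++
[i=1,j=0] 3<4 → i++
[i=2,j=0] 4==4 emit → i++,j++
[i=3,j=1] 6>5 → j++
[i=3,j=2] 6<25 → i++
[i=4,j=2] 7<25 → i++
[i=5,j=2] 8<25 → i++
[i=6,j=2] 10<25 → i++
[i=7,j=2] 12<25 → i++
[i=8,j=2] 19<25 → i++
[i=9,j=2] 23<25 → i++
[i=10,j=2] 24<25 → i++
[i=11,j=2] 25==25 emit → i++,j++

intersection = [4, 25]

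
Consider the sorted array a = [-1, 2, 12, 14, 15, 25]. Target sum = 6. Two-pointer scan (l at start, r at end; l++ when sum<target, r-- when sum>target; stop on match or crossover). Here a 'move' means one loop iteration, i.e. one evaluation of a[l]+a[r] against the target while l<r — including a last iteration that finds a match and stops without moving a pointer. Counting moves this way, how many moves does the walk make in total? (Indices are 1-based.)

l=1 r=6: -1+25=24 >6, r--
l=1 r=5: -1+15=14 >6, r--
l=1 r=4: -1+14=13 >6, r--
l=1 r=3: -1+12=11 >6, r--
l=1 r=2: -1+2=1 <6, l++

5 moves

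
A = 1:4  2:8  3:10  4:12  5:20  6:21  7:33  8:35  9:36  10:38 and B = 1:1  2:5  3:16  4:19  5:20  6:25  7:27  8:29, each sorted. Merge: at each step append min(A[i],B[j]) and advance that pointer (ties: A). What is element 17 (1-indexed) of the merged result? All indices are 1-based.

merged[17] = 36

[i=1,j=1] A[i]=4>B[j]=1 take 1 → j++
[i=1,j=2] A[i]=4<=B[j]=5 take 4 → i++
[i=2,j=2] A[i]=8>B[j]=5 take 5 → j++
[i=2,j=3] A[i]=8<=B[j]=16 take 8 → i++
[i=3,j=3] A[i]=10<=B[j]=16 take 10 → i++
[i=4,j=3] A[i]=12<=B[j]=16 take 12 → i++
[i=5,j=3] A[i]=20>B[j]=16 take 16 → j++
[i=5,j=4] A[i]=20>B[j]=19 take 19 → j++
[i=5,j=5] A[i]=20<=B[j]=20 take 20 → i++
[i=6,j=5] A[i]=21>B[j]=20 take 20 → j++
[i=6,j=6] A[i]=21<=B[j]=25 take 21 → i++
[i=7,j=6] A[i]=33>B[j]=25 take 25 → j++
[i=7,j=7] A[i]=33>B[j]=27 take 27 → j++
[i=7,j=8] A[i]=33>B[j]=29 take 29 → j++
[i=7,j=9] B done, take A[i]=33 → i++
[i=8,j=9] B done, take A[i]=35 → i++
[i=9,j=9] B done, take A[i]=36 → i++
[i=10,j=9] B done, take A[i]=38 → i++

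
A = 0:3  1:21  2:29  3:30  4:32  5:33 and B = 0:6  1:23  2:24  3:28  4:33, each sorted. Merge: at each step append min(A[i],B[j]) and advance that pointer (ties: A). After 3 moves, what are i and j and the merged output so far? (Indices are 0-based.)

i=2, j=1, merged so far=[3, 6, 21]

i=0 j=0: A[i]=3<=B[j]=6 take 3, i++
i=1 j=0: A[i]=21>B[j]=6 take 6, j++
i=1 j=1: A[i]=21<=B[j]=23 take 21, i++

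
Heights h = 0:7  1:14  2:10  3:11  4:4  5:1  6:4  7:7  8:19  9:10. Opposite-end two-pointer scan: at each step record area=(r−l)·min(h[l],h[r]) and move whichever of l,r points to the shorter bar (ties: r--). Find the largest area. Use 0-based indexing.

[0,9] min(7,10)*9=63 best=63 * → l++
[1,9] min(14,10)*8=80 best=80 * → r--
[1,8] min(14,19)*7=98 best=98 * → l++
[2,8] min(10,19)*6=60 best=98 → l++
[3,8] min(11,19)*5=55 best=98 → l++
[4,8] min(4,19)*4=16 best=98 → l++
[5,8] min(1,19)*3=3 best=98 → l++
[6,8] min(4,19)*2=8 best=98 → l++
[7,8] min(7,19)*1=7 best=98 → l++

max area = 98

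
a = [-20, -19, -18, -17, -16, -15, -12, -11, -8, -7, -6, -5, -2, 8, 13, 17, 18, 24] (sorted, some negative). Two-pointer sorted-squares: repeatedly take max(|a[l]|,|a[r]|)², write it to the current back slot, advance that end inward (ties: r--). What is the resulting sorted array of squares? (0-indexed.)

l=0 r=17: |-20|<=|24| out[17]=576, r--
l=0 r=16: |-20|>|18| out[16]=400, l++
l=1 r=16: |-19|>|18| out[15]=361, l++
l=2 r=16: |-18|<=|18| out[14]=324, r--
l=2 r=15: |-18|>|17| out[13]=324, l++
l=3 r=15: |-17|<=|17| out[12]=289, r--
l=3 r=14: |-17|>|13| out[11]=289, l++
l=4 r=14: |-16|>|13| out[10]=256, l++
l=5 r=14: |-15|>|13| out[9]=225, l++
l=6 r=14: |-12|<=|13| out[8]=169, r--
l=6 r=13: |-12|>|8| out[7]=144, l++
l=7 r=13: |-11|>|8| out[6]=121, l++
l=8 r=13: |-8|<=|8| out[5]=64, r--
l=8 r=12: |-8|>|-2| out[4]=64, l++
l=9 r=12: |-7|>|-2| out[3]=49, l++
l=10 r=12: |-6|>|-2| out[2]=36, l++
l=11 r=12: |-5|>|-2| out[1]=25, l++
l=12 r=12: |-2|<=|-2| out[0]=4, r--

[4, 25, 36, 49, 64, 64, 121, 144, 169, 225, 256, 289, 289, 324, 324, 361, 400, 576]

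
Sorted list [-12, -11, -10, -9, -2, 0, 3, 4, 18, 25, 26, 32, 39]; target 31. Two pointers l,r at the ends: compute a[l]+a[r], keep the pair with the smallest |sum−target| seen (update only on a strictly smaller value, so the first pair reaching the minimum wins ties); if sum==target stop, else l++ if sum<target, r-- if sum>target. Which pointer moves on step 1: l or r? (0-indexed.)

l=0 r=12: -12+39=27 d=4 *, l++

l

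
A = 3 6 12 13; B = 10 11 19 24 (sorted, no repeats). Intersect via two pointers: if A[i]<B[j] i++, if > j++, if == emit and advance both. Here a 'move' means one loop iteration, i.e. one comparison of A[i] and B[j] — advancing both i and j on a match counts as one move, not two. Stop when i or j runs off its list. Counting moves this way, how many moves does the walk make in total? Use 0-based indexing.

6 moves

[i=0,j=0] 3<10 → i++
[i=1,j=0] 6<10 → i++
[i=2,j=0] 12>10 → j++
[i=2,j=1] 12>11 → j++
[i=2,j=2] 12<19 → i++
[i=3,j=2] 13<19 → i++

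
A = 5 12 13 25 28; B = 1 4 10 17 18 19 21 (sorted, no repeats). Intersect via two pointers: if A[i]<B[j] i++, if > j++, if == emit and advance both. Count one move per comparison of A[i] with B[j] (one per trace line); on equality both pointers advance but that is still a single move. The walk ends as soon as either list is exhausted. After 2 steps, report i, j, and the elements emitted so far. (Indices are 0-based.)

i=0, j=2, emitted=[]

i=0 j=0: 5>1, j++
i=0 j=1: 5>4, j++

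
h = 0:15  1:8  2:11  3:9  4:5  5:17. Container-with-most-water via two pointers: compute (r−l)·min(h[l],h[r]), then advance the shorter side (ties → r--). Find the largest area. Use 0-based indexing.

max area = 75

l=0 r=5: min(15,17)*5=75 best=75 *, l++
l=1 r=5: min(8,17)*4=32 best=75, l++
l=2 r=5: min(11,17)*3=33 best=75, l++
l=3 r=5: min(9,17)*2=18 best=75, l++
l=4 r=5: min(5,17)*1=5 best=75, l++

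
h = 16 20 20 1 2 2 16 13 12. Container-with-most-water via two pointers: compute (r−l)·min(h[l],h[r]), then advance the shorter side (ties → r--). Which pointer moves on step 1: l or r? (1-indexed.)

r

[1,9] min(16,12)*8=96 best=96 * → r--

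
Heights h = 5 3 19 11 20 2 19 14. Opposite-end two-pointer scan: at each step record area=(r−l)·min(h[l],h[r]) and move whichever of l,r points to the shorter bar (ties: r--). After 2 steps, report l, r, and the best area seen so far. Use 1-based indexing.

l=1 r=8: min(5,14)*7=35 best=35 *, l++
l=2 r=8: min(3,14)*6=18 best=35, l++

l=3, r=8, best area=35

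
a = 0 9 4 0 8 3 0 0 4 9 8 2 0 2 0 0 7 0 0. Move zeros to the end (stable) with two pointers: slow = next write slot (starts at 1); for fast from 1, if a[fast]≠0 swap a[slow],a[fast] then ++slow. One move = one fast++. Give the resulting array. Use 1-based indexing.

slow=1 fast=1: a[fast]=0, fast++
slow=1 fast=2: a[fast]=9≠0 swap→a[1]=9, slow++,fast++
slow=2 fast=3: a[fast]=4≠0 swap→a[2]=4, slow++,fast++
slow=3 fast=4: a[fast]=0, fast++
slow=3 fast=5: a[fast]=8≠0 swap→a[3]=8, slow++,fast++
slow=4 fast=6: a[fast]=3≠0 swap→a[4]=3, slow++,fast++
slow=5 fast=7: a[fast]=0, fast++
slow=5 fast=8: a[fast]=0, fast++
slow=5 fast=9: a[fast]=4≠0 swap→a[5]=4, slow++,fast++
slow=6 fast=10: a[fast]=9≠0 swap→a[6]=9, slow++,fast++
slow=7 fast=11: a[fast]=8≠0 swap→a[7]=8, slow++,fast++
slow=8 fast=12: a[fast]=2≠0 swap→a[8]=2, slow++,fast++
slow=9 fast=13: a[fast]=0, fast++
slow=9 fast=14: a[fast]=2≠0 swap→a[9]=2, slow++,fast++
slow=10 fast=15: a[fast]=0, fast++
slow=10 fast=16: a[fast]=0, fast++
slow=10 fast=17: a[fast]=7≠0 swap→a[10]=7, slow++,fast++
slow=11 fast=18: a[fast]=0, fast++
slow=11 fast=19: a[fast]=0, fast++

[9, 4, 8, 3, 4, 9, 8, 2, 2, 7, 0, 0, 0, 0, 0, 0, 0, 0, 0]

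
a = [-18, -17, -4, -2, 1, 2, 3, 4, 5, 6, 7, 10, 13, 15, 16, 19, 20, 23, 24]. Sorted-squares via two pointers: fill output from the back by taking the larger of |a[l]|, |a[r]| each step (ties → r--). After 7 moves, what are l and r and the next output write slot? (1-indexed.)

[1,19] |-18|<=|24| out[19]=576 → r--
[1,18] |-18|<=|23| out[18]=529 → r--
[1,17] |-18|<=|20| out[17]=400 → r--
[1,16] |-18|<=|19| out[16]=361 → r--
[1,15] |-18|>|16| out[15]=324 → l++
[2,15] |-17|>|16| out[14]=289 → l++
[3,15] |-4|<=|16| out[13]=256 → r--

l=3, r=14, next write slot=12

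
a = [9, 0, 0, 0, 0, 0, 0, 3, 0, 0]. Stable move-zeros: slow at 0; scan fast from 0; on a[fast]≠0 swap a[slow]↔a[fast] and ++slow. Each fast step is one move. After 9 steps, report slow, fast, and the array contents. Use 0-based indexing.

slow=2, fast=9, a=[9, 3, 0, 0, 0, 0, 0, 0, 0, 0]

(s=0,f=0) a[fast]=9≠0 swap→a[0]=9 → slow++,fast++
(s=1,f=1) a[fast]=0 → fast++
(s=1,f=2) a[fast]=0 → fast++
(s=1,f=3) a[fast]=0 → fast++
(s=1,f=4) a[fast]=0 → fast++
(s=1,f=5) a[fast]=0 → fast++
(s=1,f=6) a[fast]=0 → fast++
(s=1,f=7) a[fast]=3≠0 swap→a[1]=3 → slow++,fast++
(s=2,f=8) a[fast]=0 → fast++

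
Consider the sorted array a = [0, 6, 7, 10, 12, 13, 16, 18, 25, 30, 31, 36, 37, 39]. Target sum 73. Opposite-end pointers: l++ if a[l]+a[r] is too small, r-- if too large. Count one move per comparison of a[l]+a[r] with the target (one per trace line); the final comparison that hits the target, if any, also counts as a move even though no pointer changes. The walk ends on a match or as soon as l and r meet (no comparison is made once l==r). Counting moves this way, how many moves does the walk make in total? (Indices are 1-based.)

l=1 r=14: 0+39=39 <73, l++
l=2 r=14: 6+39=45 <73, l++
l=3 r=14: 7+39=46 <73, l++
l=4 r=14: 10+39=49 <73, l++
l=5 r=14: 12+39=51 <73, l++
l=6 r=14: 13+39=52 <73, l++
l=7 r=14: 16+39=55 <73, l++
l=8 r=14: 18+39=57 <73, l++
l=9 r=14: 25+39=64 <73, l++
l=10 r=14: 30+39=69 <73, l++
l=11 r=14: 31+39=70 <73, l++
l=12 r=14: 36+39=75 >73, r--
l=12 r=13: 36+37=73, found

13 moves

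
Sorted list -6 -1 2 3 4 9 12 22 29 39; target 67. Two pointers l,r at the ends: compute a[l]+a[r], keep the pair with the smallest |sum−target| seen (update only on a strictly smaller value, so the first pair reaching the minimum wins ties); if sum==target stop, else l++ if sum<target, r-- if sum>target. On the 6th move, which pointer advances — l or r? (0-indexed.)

l

[0,9] -6+39=33 d=34 * → l++
[1,9] -1+39=38 d=29 * → l++
[2,9] 2+39=41 d=26 * → l++
[3,9] 3+39=42 d=25 * → l++
[4,9] 4+39=43 d=24 * → l++
[5,9] 9+39=48 d=19 * → l++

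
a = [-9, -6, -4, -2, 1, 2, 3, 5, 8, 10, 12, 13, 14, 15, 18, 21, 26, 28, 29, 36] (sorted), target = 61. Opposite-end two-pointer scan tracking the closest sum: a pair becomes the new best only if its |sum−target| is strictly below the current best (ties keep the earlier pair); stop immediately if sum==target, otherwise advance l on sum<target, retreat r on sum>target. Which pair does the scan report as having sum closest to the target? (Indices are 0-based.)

[0,19] -9+36=27 d=34 * → l++
[1,19] -6+36=30 d=31 * → l++
[2,19] -4+36=32 d=29 * → l++
[3,19] -2+36=34 d=27 * → l++
[4,19] 1+36=37 d=24 * → l++
[5,19] 2+36=38 d=23 * → l++
[6,19] 3+36=39 d=22 * → l++
[7,19] 5+36=41 d=20 * → l++
[8,19] 8+36=44 d=17 * → l++
[9,19] 10+36=46 d=15 * → l++
[10,19] 12+36=48 d=13 * → l++
[11,19] 13+36=49 d=12 * → l++
[12,19] 14+36=50 d=11 * → l++
[13,19] 15+36=51 d=10 * → l++
[14,19] 18+36=54 d=7 * → l++
[15,19] 21+36=57 d=4 * → l++
[16,19] 26+36=62 d=1 * → r--
[16,18] 26+29=55 d=6 → l++
[17,18] 28+29=57 d=4 → l++

pair (26, 36) with sum 62 (|Δ|=1)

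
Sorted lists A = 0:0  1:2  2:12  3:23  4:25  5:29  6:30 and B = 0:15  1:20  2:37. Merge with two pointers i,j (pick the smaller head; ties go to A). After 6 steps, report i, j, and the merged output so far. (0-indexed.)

i=4, j=2, merged so far=[0, 2, 12, 15, 20, 23]

[i=0,j=0] A[i]=0<=B[j]=15 take 0 → i++
[i=1,j=0] A[i]=2<=B[j]=15 take 2 → i++
[i=2,j=0] A[i]=12<=B[j]=15 take 12 → i++
[i=3,j=0] A[i]=23>B[j]=15 take 15 → j++
[i=3,j=1] A[i]=23>B[j]=20 take 20 → j++
[i=3,j=2] A[i]=23<=B[j]=37 take 23 → i++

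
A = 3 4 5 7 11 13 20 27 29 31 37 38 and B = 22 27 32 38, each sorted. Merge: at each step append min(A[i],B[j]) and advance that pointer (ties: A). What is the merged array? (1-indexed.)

i=1 j=1: A[i]=3<=B[j]=22 take 3, i++
i=2 j=1: A[i]=4<=B[j]=22 take 4, i++
i=3 j=1: A[i]=5<=B[j]=22 take 5, i++
i=4 j=1: A[i]=7<=B[j]=22 take 7, i++
i=5 j=1: A[i]=11<=B[j]=22 take 11, i++
i=6 j=1: A[i]=13<=B[j]=22 take 13, i++
i=7 j=1: A[i]=20<=B[j]=22 take 20, i++
i=8 j=1: A[i]=27>B[j]=22 take 22, j++
i=8 j=2: A[i]=27<=B[j]=27 take 27, i++
i=9 j=2: A[i]=29>B[j]=27 take 27, j++
i=9 j=3: A[i]=29<=B[j]=32 take 29, i++
i=10 j=3: A[i]=31<=B[j]=32 take 31, i++
i=11 j=3: A[i]=37>B[j]=32 take 32, j++
i=11 j=4: A[i]=37<=B[j]=38 take 37, i++
i=12 j=4: A[i]=38<=B[j]=38 take 38, i++
i=13 j=4: A done, take B[j]=38, j++

[3, 4, 5, 7, 11, 13, 20, 22, 27, 27, 29, 31, 32, 37, 38, 38]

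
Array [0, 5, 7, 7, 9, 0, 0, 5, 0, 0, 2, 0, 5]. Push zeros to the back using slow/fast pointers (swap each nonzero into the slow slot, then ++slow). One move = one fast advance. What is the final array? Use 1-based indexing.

(s=1,f=1) a[fast]=0 → fast++
(s=1,f=2) a[fast]=5≠0 swap→a[1]=5 → slow++,fast++
(s=2,f=3) a[fast]=7≠0 swap→a[2]=7 → slow++,fast++
(s=3,f=4) a[fast]=7≠0 swap→a[3]=7 → slow++,fast++
(s=4,f=5) a[fast]=9≠0 swap→a[4]=9 → slow++,fast++
(s=5,f=6) a[fast]=0 → fast++
(s=5,f=7) a[fast]=0 → fast++
(s=5,f=8) a[fast]=5≠0 swap→a[5]=5 → slow++,fast++
(s=6,f=9) a[fast]=0 → fast++
(s=6,f=10) a[fast]=0 → fast++
(s=6,f=11) a[fast]=2≠0 swap→a[6]=2 → slow++,fast++
(s=7,f=12) a[fast]=0 → fast++
(s=7,f=13) a[fast]=5≠0 swap→a[7]=5 → slow++,fast++

[5, 7, 7, 9, 5, 2, 5, 0, 0, 0, 0, 0, 0]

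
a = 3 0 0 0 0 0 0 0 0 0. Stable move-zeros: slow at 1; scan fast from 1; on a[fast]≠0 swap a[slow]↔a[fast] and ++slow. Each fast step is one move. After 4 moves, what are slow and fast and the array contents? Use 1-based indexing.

slow=2, fast=5, a=[3, 0, 0, 0, 0, 0, 0, 0, 0, 0]

(s=1,f=1) a[fast]=3≠0 swap→a[1]=3 → slow++,fast++
(s=2,f=2) a[fast]=0 → fast++
(s=2,f=3) a[fast]=0 → fast++
(s=2,f=4) a[fast]=0 → fast++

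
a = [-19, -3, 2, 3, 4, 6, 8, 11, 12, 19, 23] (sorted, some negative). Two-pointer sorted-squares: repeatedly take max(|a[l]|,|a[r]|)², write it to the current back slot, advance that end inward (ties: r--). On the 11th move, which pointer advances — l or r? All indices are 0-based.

[0,10] |-19|<=|23| out[10]=529 → r--
[0,9] |-19|<=|19| out[9]=361 → r--
[0,8] |-19|>|12| out[8]=361 → l++
[1,8] |-3|<=|12| out[7]=144 → r--
[1,7] |-3|<=|11| out[6]=121 → r--
[1,6] |-3|<=|8| out[5]=64 → r--
[1,5] |-3|<=|6| out[4]=36 → r--
[1,4] |-3|<=|4| out[3]=16 → r--
[1,3] |-3|<=|3| out[2]=9 → r--
[1,2] |-3|>|2| out[1]=9 → l++
[2,2] |2|<=|2| out[0]=4 → r--

r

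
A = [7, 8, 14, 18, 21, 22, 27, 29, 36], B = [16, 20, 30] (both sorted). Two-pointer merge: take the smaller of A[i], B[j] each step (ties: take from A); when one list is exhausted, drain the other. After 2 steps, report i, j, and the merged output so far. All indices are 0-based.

i=2, j=0, merged so far=[7, 8]

[i=0,j=0] A[i]=7<=B[j]=16 take 7 → i++
[i=1,j=0] A[i]=8<=B[j]=16 take 8 → i++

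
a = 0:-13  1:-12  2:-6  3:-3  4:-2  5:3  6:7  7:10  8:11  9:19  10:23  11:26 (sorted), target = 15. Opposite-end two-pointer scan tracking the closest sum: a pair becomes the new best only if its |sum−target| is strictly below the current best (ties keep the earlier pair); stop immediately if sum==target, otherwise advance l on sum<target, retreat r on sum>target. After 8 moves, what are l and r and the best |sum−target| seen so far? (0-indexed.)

[0,11] -13+26=13 d=2 * → l++
[1,11] -12+26=14 d=1 * → l++
[2,11] -6+26=20 d=5 → r--
[2,10] -6+23=17 d=2 → r--
[2,9] -6+19=13 d=2 → l++
[3,9] -3+19=16 d=1 → r--
[3,8] -3+11=8 d=7 → l++
[4,8] -2+11=9 d=6 → l++

l=5, r=8, best |Δ|=1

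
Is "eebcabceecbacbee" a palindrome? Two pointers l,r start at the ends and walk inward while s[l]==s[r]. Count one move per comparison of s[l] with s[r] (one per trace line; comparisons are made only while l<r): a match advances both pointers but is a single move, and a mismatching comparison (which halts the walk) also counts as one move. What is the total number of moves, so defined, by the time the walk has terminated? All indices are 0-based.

8 moves

[0,15] 'e'=='e' → l++,r--
[1,14] 'e'=='e' → l++,r--
[2,13] 'b'=='b' → l++,r--
[3,12] 'c'=='c' → l++,r--
[4,11] 'a'=='a' → l++,r--
[5,10] 'b'=='b' → l++,r--
[6,9] 'c'=='c' → l++,r--
[7,8] 'e'=='e' → l++,r--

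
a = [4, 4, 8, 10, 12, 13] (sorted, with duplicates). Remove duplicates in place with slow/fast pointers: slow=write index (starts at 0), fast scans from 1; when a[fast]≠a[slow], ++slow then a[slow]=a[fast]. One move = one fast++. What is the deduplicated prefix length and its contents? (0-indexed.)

length 5; prefix = [4, 8, 10, 12, 13]

slow=0 fast=1: a[fast]=4=a[slow] dup, fast++
slow=0 fast=2: a[fast]=8≠a[slow]=4 write a[1]=8, slow++,fast++
slow=1 fast=3: a[fast]=10≠a[slow]=8 write a[2]=10, slow++,fast++
slow=2 fast=4: a[fast]=12≠a[slow]=10 write a[3]=12, slow++,fast++
slow=3 fast=5: a[fast]=13≠a[slow]=12 write a[4]=13, slow++,fast++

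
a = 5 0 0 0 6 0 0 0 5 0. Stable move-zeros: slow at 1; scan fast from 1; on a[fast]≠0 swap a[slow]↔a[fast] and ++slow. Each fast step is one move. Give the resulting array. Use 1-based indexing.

(s=1,f=1) a[fast]=5≠0 swap→a[1]=5 → slow++,fast++
(s=2,f=2) a[fast]=0 → fast++
(s=2,f=3) a[fast]=0 → fast++
(s=2,f=4) a[fast]=0 → fast++
(s=2,f=5) a[fast]=6≠0 swap→a[2]=6 → slow++,fast++
(s=3,f=6) a[fast]=0 → fast++
(s=3,f=7) a[fast]=0 → fast++
(s=3,f=8) a[fast]=0 → fast++
(s=3,f=9) a[fast]=5≠0 swap→a[3]=5 → slow++,fast++
(s=4,f=10) a[fast]=0 → fast++

[5, 6, 5, 0, 0, 0, 0, 0, 0, 0]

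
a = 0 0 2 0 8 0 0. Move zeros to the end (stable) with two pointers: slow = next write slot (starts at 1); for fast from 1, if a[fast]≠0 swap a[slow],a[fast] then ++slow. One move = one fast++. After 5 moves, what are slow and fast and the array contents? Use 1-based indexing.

slow=3, fast=6, a=[2, 8, 0, 0, 0, 0, 0]

slow=1 fast=1: a[fast]=0, fast++
slow=1 fast=2: a[fast]=0, fast++
slow=1 fast=3: a[fast]=2≠0 swap→a[1]=2, slow++,fast++
slow=2 fast=4: a[fast]=0, fast++
slow=2 fast=5: a[fast]=8≠0 swap→a[2]=8, slow++,fast++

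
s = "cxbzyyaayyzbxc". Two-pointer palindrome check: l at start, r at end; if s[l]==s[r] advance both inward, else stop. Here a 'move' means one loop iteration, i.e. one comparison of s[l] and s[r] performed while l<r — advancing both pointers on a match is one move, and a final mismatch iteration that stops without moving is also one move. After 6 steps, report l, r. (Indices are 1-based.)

l=7, r=8

[1,14] 'c'=='c' → l++,r--
[2,13] 'x'=='x' → l++,r--
[3,12] 'b'=='b' → l++,r--
[4,11] 'z'=='z' → l++,r--
[5,10] 'y'=='y' → l++,r--
[6,9] 'y'=='y' → l++,r--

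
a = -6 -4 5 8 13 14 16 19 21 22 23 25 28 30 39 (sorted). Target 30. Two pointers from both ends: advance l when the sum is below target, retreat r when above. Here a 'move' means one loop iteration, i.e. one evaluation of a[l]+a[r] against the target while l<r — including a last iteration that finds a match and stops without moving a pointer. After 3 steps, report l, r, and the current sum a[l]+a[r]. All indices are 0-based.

l=0 r=14: -6+39=33 >30, r--
l=0 r=13: -6+30=24 <30, l++
l=1 r=13: -4+30=26 <30, l++

l=2, r=13, sum=35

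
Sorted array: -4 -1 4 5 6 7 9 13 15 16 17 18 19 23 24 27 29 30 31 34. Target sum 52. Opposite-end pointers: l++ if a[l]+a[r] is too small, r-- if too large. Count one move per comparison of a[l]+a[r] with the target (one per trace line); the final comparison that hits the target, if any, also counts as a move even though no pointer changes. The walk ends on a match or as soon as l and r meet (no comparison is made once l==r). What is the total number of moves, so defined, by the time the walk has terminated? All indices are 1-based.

[1,20] -4+34=30 <52 → l++
[2,20] -1+34=33 <52 → l++
[3,20] 4+34=38 <52 → l++
[4,20] 5+34=39 <52 → l++
[5,20] 6+34=40 <52 → l++
[6,20] 7+34=41 <52 → l++
[7,20] 9+34=43 <52 → l++
[8,20] 13+34=47 <52 → l++
[9,20] 15+34=49 <52 → l++
[10,20] 16+34=50 <52 → l++
[11,20] 17+34=51 <52 → l++
[12,20] 18+34=52 → found

12 moves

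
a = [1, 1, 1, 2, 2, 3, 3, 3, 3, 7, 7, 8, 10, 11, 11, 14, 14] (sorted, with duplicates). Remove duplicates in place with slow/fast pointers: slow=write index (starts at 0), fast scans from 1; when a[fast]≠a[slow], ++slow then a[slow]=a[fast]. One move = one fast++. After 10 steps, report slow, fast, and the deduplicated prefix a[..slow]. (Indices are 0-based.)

slow=3, fast=11, prefix=[1, 2, 3, 7]

slow=0 fast=1: a[fast]=1=a[slow] dup, fast++
slow=0 fast=2: a[fast]=1=a[slow] dup, fast++
slow=0 fast=3: a[fast]=2≠a[slow]=1 write a[1]=2, slow++,fast++
slow=1 fast=4: a[fast]=2=a[slow] dup, fast++
slow=1 fast=5: a[fast]=3≠a[slow]=2 write a[2]=3, slow++,fast++
slow=2 fast=6: a[fast]=3=a[slow] dup, fast++
slow=2 fast=7: a[fast]=3=a[slow] dup, fast++
slow=2 fast=8: a[fast]=3=a[slow] dup, fast++
slow=2 fast=9: a[fast]=7≠a[slow]=3 write a[3]=7, slow++,fast++
slow=3 fast=10: a[fast]=7=a[slow] dup, fast++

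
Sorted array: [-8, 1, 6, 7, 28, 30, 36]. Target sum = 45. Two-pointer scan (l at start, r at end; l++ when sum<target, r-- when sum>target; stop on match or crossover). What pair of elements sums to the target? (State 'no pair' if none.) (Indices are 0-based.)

no pair

[0,6] -8+36=28 <45 → l++
[1,6] 1+36=37 <45 → l++
[2,6] 6+36=42 <45 → l++
[3,6] 7+36=43 <45 → l++
[4,6] 28+36=64 >45 → r--
[4,5] 28+30=58 >45 → r--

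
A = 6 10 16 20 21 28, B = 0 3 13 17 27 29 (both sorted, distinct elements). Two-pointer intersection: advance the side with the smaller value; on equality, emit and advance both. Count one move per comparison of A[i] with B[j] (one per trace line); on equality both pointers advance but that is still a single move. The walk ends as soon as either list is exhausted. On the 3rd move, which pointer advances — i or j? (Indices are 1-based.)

i=1 j=1: 6>0, j++
i=1 j=2: 6>3, j++
i=1 j=3: 6<13, i++

i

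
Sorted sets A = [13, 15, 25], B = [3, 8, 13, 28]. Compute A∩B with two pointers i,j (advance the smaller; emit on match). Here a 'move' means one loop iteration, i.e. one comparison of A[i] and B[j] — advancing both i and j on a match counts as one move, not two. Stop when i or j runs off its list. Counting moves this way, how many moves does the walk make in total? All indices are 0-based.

5 moves

i=0 j=0: 13>3, j++
i=0 j=1: 13>8, j++
i=0 j=2: 13==13 emit, i++,j++
i=1 j=3: 15<28, i++
i=2 j=3: 25<28, i++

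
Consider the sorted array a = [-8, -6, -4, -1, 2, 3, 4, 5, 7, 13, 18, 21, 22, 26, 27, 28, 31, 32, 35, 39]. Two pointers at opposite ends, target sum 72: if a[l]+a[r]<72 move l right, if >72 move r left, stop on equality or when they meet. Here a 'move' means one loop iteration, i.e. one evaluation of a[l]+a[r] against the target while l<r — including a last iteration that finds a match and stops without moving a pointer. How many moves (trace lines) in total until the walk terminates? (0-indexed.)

19 moves

[0,19] -8+39=31 <72 → l++
[1,19] -6+39=33 <72 → l++
[2,19] -4+39=35 <72 → l++
[3,19] -1+39=38 <72 → l++
[4,19] 2+39=41 <72 → l++
[5,19] 3+39=42 <72 → l++
[6,19] 4+39=43 <72 → l++
[7,19] 5+39=44 <72 → l++
[8,19] 7+39=46 <72 → l++
[9,19] 13+39=52 <72 → l++
[10,19] 18+39=57 <72 → l++
[11,19] 21+39=60 <72 → l++
[12,19] 22+39=61 <72 → l++
[13,19] 26+39=65 <72 → l++
[14,19] 27+39=66 <72 → l++
[15,19] 28+39=67 <72 → l++
[16,19] 31+39=70 <72 → l++
[17,19] 32+39=71 <72 → l++
[18,19] 35+39=74 >72 → r--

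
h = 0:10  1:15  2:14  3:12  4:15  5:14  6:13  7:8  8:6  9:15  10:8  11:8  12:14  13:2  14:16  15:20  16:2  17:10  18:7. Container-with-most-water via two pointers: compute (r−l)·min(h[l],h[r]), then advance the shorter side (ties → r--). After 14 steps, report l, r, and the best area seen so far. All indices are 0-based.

l=11, r=15, best area=210

l=0 r=18: min(10,7)*18=126 best=126 *, r--
l=0 r=17: min(10,10)*17=170 best=170 *, r--
l=0 r=16: min(10,2)*16=32 best=170, r--
l=0 r=15: min(10,20)*15=150 best=170, l++
l=1 r=15: min(15,20)*14=210 best=210 *, l++
l=2 r=15: min(14,20)*13=182 best=210, l++
l=3 r=15: min(12,20)*12=144 best=210, l++
l=4 r=15: min(15,20)*11=165 best=210, l++
l=5 r=15: min(14,20)*10=140 best=210, l++
l=6 r=15: min(13,20)*9=117 best=210, l++
l=7 r=15: min(8,20)*8=64 best=210, l++
l=8 r=15: min(6,20)*7=42 best=210, l++
l=9 r=15: min(15,20)*6=90 best=210, l++
l=10 r=15: min(8,20)*5=40 best=210, l++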